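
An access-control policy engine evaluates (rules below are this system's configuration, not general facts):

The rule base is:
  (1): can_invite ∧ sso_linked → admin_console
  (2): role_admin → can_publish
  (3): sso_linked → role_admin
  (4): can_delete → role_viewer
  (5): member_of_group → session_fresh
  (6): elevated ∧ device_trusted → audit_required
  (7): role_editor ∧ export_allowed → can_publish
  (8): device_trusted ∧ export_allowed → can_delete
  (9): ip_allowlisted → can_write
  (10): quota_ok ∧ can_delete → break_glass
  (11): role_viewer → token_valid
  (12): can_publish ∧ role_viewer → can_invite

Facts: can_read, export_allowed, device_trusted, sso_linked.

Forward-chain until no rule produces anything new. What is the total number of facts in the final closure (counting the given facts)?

11

Round 1: (3) [sso_linked → role_admin]; (8) [device_trusted ∧ export_allowed → can_delete]. New: role_admin, can_delete.
Round 2: (2) [role_admin → can_publish]; (4) [can_delete → role_viewer]. New: can_publish, role_viewer.
Round 3: (11) [role_viewer → token_valid]; (12) [can_publish ∧ role_viewer → can_invite]. New: token_valid, can_invite.
Round 4: (1) [can_invite ∧ sso_linked → admin_console]. New: admin_console.
Closure: {admin_console, can_delete, can_invite, can_publish, can_read, device_trusted, export_allowed, role_admin, role_viewer, sso_linked, token_valid} — 11 facts.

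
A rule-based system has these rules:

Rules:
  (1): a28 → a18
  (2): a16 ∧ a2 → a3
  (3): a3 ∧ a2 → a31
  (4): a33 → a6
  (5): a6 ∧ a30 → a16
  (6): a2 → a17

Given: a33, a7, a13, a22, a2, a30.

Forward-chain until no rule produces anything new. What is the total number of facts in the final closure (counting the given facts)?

11

Round 1: (4) [a33 → a6]; (6) [a2 → a17]. New: a6, a17.
Round 2: (5) [a6 ∧ a30 → a16]. New: a16.
Round 3: (2) [a16 ∧ a2 → a3]. New: a3.
Round 4: (3) [a3 ∧ a2 → a31]. New: a31.
Closure: {a13, a16, a17, a2, a22, a3, a30, a31, a33, a6, a7} — 11 facts.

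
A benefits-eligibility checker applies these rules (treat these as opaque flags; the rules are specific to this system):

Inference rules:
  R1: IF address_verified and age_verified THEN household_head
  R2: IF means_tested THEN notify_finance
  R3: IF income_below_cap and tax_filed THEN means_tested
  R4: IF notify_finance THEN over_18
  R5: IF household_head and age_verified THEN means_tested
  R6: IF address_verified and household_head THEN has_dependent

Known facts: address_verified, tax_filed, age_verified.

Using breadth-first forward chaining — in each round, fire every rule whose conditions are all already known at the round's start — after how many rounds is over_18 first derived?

4

Round 1 fires R1, giving household_head.
Round 2 fires R5, R6, giving means_tested, has_dependent.
Round 3 fires R2, giving notify_finance.
Round 4 fires R4, giving over_18.
over_18 first appears in round 4.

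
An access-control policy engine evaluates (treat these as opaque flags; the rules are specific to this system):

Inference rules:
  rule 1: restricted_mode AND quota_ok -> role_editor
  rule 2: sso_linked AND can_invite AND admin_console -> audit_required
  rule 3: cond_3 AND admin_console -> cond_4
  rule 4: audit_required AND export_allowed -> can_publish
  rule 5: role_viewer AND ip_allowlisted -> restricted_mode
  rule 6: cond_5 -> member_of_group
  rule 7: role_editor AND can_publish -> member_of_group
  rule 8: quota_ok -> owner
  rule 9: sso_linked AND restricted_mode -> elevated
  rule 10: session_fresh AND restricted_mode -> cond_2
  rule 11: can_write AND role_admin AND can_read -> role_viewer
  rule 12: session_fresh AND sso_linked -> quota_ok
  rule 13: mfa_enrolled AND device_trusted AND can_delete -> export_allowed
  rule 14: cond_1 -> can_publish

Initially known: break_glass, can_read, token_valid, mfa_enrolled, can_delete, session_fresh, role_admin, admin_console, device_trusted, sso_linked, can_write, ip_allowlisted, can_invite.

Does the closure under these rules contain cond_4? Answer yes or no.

no

Round 1: rule 2 [sso_linked AND can_invite AND admin_console -> audit_required]; rule 11 [can_write AND role_admin AND can_read -> role_viewer]; rule 12 [session_fresh AND sso_linked -> quota_ok]; rule 13 [mfa_enrolled AND device_trusted AND can_delete -> export_allowed]. Adds audit_required, role_viewer, quota_ok, export_allowed.
Round 2: rule 4 [audit_required AND export_allowed -> can_publish]; rule 5 [role_viewer AND ip_allowlisted -> restricted_mode]; rule 8 [quota_ok -> owner]. Adds can_publish, restricted_mode, owner.
Round 3: rule 1 [restricted_mode AND quota_ok -> role_editor]; rule 9 [sso_linked AND restricted_mode -> elevated]; rule 10 [session_fresh AND restricted_mode -> cond_2]. Adds role_editor, elevated, cond_2.
Round 4: rule 7 [role_editor AND can_publish -> member_of_group]. Adds member_of_group.
Fixed point reached. cond_4 is concluded only by rule 3; rule 3 needs cond_3 (never derived).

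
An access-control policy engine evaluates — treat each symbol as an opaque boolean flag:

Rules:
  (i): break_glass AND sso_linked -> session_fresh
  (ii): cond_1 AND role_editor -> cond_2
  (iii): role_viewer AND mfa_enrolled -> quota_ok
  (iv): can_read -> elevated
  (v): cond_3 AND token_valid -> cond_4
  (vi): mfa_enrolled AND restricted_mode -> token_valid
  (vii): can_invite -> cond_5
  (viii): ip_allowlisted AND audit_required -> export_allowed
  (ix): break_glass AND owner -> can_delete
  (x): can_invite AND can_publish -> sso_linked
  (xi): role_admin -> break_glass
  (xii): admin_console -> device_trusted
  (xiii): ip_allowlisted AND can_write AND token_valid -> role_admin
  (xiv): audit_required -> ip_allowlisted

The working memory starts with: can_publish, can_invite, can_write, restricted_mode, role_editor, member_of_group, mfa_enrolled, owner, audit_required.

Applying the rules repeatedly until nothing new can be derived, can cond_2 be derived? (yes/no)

no

[1] (vi) [mfa_enrolled AND restricted_mode -> token_valid]; (vii) [can_invite -> cond_5]; (x) [can_invite AND can_publish -> sso_linked]; (xiv) [audit_required -> ip_allowlisted]. ⇒ new: token_valid, cond_5, sso_linked, ip_allowlisted.
[2] (viii) [ip_allowlisted AND audit_required -> export_allowed]; (xiii) [ip_allowlisted AND can_write AND token_valid -> role_admin]. ⇒ new: export_allowed, role_admin.
[3] (xi) [role_admin -> break_glass]. ⇒ new: break_glass.
[4] (i) [break_glass AND sso_linked -> session_fresh]; (ix) [break_glass AND owner -> can_delete]. ⇒ new: session_fresh, can_delete.
Fixed point reached. cond_2 is concluded only by (ii); (ii) needs cond_1 (never derived).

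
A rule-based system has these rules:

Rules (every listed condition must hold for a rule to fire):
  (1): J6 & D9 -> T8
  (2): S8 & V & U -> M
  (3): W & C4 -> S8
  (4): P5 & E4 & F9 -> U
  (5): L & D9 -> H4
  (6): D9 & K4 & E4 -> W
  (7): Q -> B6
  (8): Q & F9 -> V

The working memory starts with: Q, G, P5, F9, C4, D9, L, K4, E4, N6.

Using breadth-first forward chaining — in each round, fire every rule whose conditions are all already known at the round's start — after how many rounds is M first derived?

Round 1 — (4), (5), (6), (7), (8), derive U, H4, W, B6, V.
Round 2 — (3), derive S8.
Round 3 — (2), derive M.
M first appears in round 3.

3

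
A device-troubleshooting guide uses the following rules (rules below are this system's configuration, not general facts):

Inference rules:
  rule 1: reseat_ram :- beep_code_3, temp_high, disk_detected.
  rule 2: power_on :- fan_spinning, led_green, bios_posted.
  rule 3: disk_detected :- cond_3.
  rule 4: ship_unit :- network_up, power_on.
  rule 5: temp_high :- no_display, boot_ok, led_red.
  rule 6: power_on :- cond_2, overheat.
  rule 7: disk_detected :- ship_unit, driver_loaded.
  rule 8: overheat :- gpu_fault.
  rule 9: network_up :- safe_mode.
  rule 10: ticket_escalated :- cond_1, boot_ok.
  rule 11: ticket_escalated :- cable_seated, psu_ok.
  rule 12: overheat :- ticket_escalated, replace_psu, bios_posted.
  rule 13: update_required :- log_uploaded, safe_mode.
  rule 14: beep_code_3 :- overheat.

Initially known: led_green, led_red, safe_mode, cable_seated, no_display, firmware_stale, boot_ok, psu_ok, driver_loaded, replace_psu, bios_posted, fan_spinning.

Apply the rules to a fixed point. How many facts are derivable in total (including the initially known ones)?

21

Round 1: rule 2 [power_on :- fan_spinning, led_green, bios_posted.]; rule 5 [temp_high :- no_display, boot_ok, led_red.]; rule 9 [network_up :- safe_mode.]; rule 11 [ticket_escalated :- cable_seated, psu_ok.]. Adds power_on, temp_high, network_up, ticket_escalated.
Round 2: rule 4 [ship_unit :- network_up, power_on.]; rule 12 [overheat :- ticket_escalated, replace_psu, bios_posted.]. Adds ship_unit, overheat.
Round 3: rule 7 [disk_detected :- ship_unit, driver_loaded.]; rule 14 [beep_code_3 :- overheat.]. Adds disk_detected, beep_code_3.
Round 4: rule 1 [reseat_ram :- beep_code_3, temp_high, disk_detected.]. Adds reseat_ram.
Closure: {beep_code_3, bios_posted, boot_ok, cable_seated, disk_detected, driver_loaded, fan_spinning, firmware_stale, led_green, led_red, network_up, no_display, overheat, power_on, psu_ok, replace_psu, reseat_ram, safe_mode, ship_unit, temp_high, ticket_escalated} — 21 facts.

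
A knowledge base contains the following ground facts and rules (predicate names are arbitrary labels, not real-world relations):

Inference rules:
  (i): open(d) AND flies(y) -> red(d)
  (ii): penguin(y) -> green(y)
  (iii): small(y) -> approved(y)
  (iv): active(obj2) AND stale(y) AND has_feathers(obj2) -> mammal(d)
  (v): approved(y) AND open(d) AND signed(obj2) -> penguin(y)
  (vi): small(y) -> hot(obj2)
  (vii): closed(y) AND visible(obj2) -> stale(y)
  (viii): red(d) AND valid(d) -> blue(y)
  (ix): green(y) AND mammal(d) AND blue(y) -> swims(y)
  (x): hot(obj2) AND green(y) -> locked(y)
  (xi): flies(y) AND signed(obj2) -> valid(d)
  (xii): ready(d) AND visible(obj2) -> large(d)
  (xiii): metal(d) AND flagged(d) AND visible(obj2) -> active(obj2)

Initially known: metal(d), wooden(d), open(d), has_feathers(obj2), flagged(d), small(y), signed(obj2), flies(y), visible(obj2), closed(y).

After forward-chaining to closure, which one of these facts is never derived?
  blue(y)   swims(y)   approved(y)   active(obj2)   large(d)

large(d)

Round 1 — (i), (iii), (vi), (vii), (xi), (xiii), derive red(d), approved(y), hot(obj2), stale(y), valid(d), active(obj2).
Round 2 — (iv), (v), (viii), derive mammal(d), penguin(y), blue(y).
Round 3 — (ii), derive green(y).
Round 4 — (ix), (x), derive swims(y), locked(y).
Derived: blue(y) (round 2), active(obj2) (round 1), swims(y) (round 4), approved(y) (round 1). large(d) never appears in any round.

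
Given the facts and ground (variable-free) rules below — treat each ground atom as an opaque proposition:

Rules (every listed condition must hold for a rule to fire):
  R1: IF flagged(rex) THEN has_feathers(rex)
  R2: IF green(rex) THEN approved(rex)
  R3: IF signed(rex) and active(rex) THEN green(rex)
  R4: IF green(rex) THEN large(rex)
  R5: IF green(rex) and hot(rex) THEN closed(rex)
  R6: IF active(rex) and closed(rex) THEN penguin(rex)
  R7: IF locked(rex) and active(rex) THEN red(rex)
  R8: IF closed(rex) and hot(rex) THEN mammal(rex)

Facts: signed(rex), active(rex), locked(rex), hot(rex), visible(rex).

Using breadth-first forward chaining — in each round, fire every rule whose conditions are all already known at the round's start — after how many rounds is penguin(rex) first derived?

[1] R3 [IF signed(rex) and active(rex) THEN green(rex)]; R7 [IF locked(rex) and active(rex) THEN red(rex)]. ⇒ new: green(rex), red(rex).
[2] R2 [IF green(rex) THEN approved(rex)]; R4 [IF green(rex) THEN large(rex)]; R5 [IF green(rex) and hot(rex) THEN closed(rex)]. ⇒ new: approved(rex), large(rex), closed(rex).
[3] R6 [IF active(rex) and closed(rex) THEN penguin(rex)]; R8 [IF closed(rex) and hot(rex) THEN mammal(rex)]. ⇒ new: penguin(rex), mammal(rex).
penguin(rex) first appears in round 3.

3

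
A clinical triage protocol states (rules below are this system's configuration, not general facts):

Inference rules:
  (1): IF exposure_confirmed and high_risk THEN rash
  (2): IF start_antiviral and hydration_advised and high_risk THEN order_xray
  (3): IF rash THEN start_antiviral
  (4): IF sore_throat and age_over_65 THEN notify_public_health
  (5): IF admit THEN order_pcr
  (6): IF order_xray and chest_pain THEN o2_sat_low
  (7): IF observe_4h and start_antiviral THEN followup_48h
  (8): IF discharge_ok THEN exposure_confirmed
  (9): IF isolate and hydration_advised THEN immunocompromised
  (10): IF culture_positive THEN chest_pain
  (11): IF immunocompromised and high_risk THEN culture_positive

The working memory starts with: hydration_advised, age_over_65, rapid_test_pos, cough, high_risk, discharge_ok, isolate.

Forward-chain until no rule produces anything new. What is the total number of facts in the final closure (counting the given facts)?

Round 1: (8) [IF discharge_ok THEN exposure_confirmed]; (9) [IF isolate and hydration_advised THEN immunocompromised]. New: exposure_confirmed, immunocompromised.
Round 2: (1) [IF exposure_confirmed and high_risk THEN rash]; (11) [IF immunocompromised and high_risk THEN culture_positive]. New: rash, culture_positive.
Round 3: (3) [IF rash THEN start_antiviral]; (10) [IF culture_positive THEN chest_pain]. New: start_antiviral, chest_pain.
Round 4: (2) [IF start_antiviral and hydration_advised and high_risk THEN order_xray]. New: order_xray.
Round 5: (6) [IF order_xray and chest_pain THEN o2_sat_low]. New: o2_sat_low.
Closure: {age_over_65, chest_pain, cough, culture_positive, discharge_ok, exposure_confirmed, high_risk, hydration_advised, immunocompromised, isolate, o2_sat_low, order_xray, rapid_test_pos, rash, start_antiviral} — 15 facts.

15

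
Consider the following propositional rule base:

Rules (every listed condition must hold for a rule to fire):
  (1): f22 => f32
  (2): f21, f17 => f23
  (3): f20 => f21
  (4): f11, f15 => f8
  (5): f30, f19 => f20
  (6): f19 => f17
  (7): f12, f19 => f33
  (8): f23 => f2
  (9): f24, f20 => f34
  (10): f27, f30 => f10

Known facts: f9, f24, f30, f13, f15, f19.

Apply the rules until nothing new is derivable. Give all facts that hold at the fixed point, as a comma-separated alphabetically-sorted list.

f13, f15, f17, f19, f2, f20, f21, f23, f24, f30, f34, f9

Round 1: (5) [f30, f19 => f20]; (6) [f19 => f17]. Adds f20, f17.
Round 2: (3) [f20 => f21]; (9) [f24, f20 => f34]. Adds f21, f34.
Round 3: (2) [f21, f17 => f23]. Adds f23.
Round 4: (8) [f23 => f2]. Adds f2.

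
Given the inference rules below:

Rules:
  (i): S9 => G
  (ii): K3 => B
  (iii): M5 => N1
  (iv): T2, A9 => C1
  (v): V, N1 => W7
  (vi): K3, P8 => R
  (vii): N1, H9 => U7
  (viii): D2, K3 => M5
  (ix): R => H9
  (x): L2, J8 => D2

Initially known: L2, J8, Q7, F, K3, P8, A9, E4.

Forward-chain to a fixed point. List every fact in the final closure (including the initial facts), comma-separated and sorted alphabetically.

[1] (ii) [K3 => B]; (vi) [K3, P8 => R]; (x) [L2, J8 => D2]. ⇒ new: B, R, D2.
[2] (viii) [D2, K3 => M5]; (ix) [R => H9]. ⇒ new: M5, H9.
[3] (iii) [M5 => N1]. ⇒ new: N1.
[4] (vii) [N1, H9 => U7]. ⇒ new: U7.

A9, B, D2, E4, F, H9, J8, K3, L2, M5, N1, P8, Q7, R, U7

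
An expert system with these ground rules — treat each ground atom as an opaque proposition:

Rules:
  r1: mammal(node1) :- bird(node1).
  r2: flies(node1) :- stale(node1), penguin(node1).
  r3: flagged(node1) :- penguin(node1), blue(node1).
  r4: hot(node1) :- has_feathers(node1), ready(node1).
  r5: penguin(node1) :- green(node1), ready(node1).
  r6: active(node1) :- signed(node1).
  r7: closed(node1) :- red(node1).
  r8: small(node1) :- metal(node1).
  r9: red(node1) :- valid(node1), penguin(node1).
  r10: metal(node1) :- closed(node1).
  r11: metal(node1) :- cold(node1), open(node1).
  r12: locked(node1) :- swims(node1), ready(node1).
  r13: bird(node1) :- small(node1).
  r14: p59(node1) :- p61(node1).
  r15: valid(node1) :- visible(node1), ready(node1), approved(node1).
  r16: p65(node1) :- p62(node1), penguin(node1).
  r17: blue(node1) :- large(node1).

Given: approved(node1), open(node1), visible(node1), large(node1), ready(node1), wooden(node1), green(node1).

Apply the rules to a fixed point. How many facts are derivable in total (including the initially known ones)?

Round 1: r5 [penguin(node1) :- green(node1), ready(node1).]; r15 [valid(node1) :- visible(node1), ready(node1), approved(node1).]; r17 [blue(node1) :- large(node1).]. Adds penguin(node1), valid(node1), blue(node1).
Round 2: r3 [flagged(node1) :- penguin(node1), blue(node1).]; r9 [red(node1) :- valid(node1), penguin(node1).]. Adds flagged(node1), red(node1).
Round 3: r7 [closed(node1) :- red(node1).]. Adds closed(node1).
Round 4: r10 [metal(node1) :- closed(node1).]. Adds metal(node1).
Round 5: r8 [small(node1) :- metal(node1).]. Adds small(node1).
Round 6: r13 [bird(node1) :- small(node1).]. Adds bird(node1).
Round 7: r1 [mammal(node1) :- bird(node1).]. Adds mammal(node1).
Closure: {approved(node1), bird(node1), blue(node1), closed(node1), flagged(node1), green(node1), large(node1), mammal(node1), metal(node1), open(node1), penguin(node1), ready(node1), red(node1), small(node1), valid(node1), visible(node1), wooden(node1)} — 17 facts.

17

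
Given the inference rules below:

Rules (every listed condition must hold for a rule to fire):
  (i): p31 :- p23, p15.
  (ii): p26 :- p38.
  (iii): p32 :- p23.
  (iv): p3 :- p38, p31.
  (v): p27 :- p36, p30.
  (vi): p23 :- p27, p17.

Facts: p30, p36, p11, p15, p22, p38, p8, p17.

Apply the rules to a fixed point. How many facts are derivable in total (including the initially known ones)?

Round 1 — (ii), (v), derive p26, p27.
Round 2 — (vi), derive p23.
Round 3 — (i), (iii), derive p31, p32.
Round 4 — (iv), derive p3.
Closure: {p11, p15, p17, p22, p23, p26, p27, p3, p30, p31, p32, p36, p38, p8} — 14 facts.

14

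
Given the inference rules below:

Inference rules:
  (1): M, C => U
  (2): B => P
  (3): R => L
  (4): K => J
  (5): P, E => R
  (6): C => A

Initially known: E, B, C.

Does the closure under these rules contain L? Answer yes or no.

yes

Round 1 fires (2), (6), giving P, A.
Round 2 fires (5), giving R.
Round 3 fires (3), giving L.
L appears in round 3, so it is derivable.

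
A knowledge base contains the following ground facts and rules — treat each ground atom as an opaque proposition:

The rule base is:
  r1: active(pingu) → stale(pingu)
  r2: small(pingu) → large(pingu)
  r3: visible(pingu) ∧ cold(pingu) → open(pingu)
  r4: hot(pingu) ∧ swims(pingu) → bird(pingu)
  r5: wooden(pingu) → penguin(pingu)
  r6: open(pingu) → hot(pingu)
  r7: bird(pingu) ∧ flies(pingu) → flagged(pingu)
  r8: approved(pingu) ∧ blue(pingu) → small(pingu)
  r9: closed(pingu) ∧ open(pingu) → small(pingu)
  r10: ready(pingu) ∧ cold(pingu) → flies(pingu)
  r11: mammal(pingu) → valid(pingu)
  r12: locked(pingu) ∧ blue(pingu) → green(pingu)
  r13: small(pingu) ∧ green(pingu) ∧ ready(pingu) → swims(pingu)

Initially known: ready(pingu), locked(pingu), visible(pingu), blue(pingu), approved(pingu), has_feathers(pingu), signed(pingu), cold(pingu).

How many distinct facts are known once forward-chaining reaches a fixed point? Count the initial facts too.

17

Round 1: r3 [visible(pingu) ∧ cold(pingu) → open(pingu)]; r8 [approved(pingu) ∧ blue(pingu) → small(pingu)]; r10 [ready(pingu) ∧ cold(pingu) → flies(pingu)]; r12 [locked(pingu) ∧ blue(pingu) → green(pingu)]. New: open(pingu), small(pingu), flies(pingu), green(pingu).
Round 2: r2 [small(pingu) → large(pingu)]; r6 [open(pingu) → hot(pingu)]; r13 [small(pingu) ∧ green(pingu) ∧ ready(pingu) → swims(pingu)]. New: large(pingu), hot(pingu), swims(pingu).
Round 3: r4 [hot(pingu) ∧ swims(pingu) → bird(pingu)]. New: bird(pingu).
Round 4: r7 [bird(pingu) ∧ flies(pingu) → flagged(pingu)]. New: flagged(pingu).
Closure: {approved(pingu), bird(pingu), blue(pingu), cold(pingu), flagged(pingu), flies(pingu), green(pingu), has_feathers(pingu), hot(pingu), large(pingu), locked(pingu), open(pingu), ready(pingu), signed(pingu), small(pingu), swims(pingu), visible(pingu)} — 17 facts.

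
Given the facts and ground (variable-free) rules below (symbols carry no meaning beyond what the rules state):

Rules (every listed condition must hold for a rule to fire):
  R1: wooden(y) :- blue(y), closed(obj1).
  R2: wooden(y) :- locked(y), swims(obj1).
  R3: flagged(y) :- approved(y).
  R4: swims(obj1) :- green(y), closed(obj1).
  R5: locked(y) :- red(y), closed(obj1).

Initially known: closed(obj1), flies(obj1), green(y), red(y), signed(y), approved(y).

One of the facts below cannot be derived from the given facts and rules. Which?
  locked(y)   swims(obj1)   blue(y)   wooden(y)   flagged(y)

blue(y)

Round 1 fires R3, R4, R5, giving flagged(y), swims(obj1), locked(y).
Round 2 fires R2, giving wooden(y).
Derived: locked(y) (round 1), flagged(y) (round 1), swims(obj1) (round 1), wooden(y) (round 2). blue(y) never appears in any round.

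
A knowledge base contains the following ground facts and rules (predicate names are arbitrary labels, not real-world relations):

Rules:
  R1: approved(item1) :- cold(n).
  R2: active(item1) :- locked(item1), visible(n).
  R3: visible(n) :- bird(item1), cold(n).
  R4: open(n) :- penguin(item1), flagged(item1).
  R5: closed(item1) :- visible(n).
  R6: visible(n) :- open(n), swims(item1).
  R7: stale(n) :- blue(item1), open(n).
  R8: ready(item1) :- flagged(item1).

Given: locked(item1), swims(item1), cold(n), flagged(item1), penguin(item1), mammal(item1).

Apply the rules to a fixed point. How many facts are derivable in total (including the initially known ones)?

[1] R1 [approved(item1) :- cold(n).]; R4 [open(n) :- penguin(item1), flagged(item1).]; R8 [ready(item1) :- flagged(item1).]. ⇒ new: approved(item1), open(n), ready(item1).
[2] R6 [visible(n) :- open(n), swims(item1).]. ⇒ new: visible(n).
[3] R2 [active(item1) :- locked(item1), visible(n).]; R5 [closed(item1) :- visible(n).]. ⇒ new: active(item1), closed(item1).
Closure: {active(item1), approved(item1), closed(item1), cold(n), flagged(item1), locked(item1), mammal(item1), open(n), penguin(item1), ready(item1), swims(item1), visible(n)} — 12 facts.

12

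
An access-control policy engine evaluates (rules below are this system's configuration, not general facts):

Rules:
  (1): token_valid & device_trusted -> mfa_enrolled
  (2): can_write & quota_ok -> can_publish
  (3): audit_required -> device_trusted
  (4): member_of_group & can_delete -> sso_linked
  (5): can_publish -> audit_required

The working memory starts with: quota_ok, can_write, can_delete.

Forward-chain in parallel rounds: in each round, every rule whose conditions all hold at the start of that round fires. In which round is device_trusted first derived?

3

[1] (2) [can_write & quota_ok -> can_publish]. ⇒ new: can_publish.
[2] (5) [can_publish -> audit_required]. ⇒ new: audit_required.
[3] (3) [audit_required -> device_trusted]. ⇒ new: device_trusted.
device_trusted first appears in round 3.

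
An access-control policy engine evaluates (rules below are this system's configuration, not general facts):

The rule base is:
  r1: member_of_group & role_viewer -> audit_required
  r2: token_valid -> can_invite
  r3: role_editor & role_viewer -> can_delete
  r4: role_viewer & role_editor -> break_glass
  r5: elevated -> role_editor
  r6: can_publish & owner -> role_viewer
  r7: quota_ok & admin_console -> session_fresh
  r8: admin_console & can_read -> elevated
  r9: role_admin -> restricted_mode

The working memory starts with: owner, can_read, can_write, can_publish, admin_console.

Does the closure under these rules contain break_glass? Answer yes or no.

yes

Round 1: r6 [can_publish & owner -> role_viewer]; r8 [admin_console & can_read -> elevated]. Adds role_viewer, elevated.
Round 2: r5 [elevated -> role_editor]. Adds role_editor.
Round 3: r3 [role_editor & role_viewer -> can_delete]; r4 [role_viewer & role_editor -> break_glass]. Adds can_delete, break_glass.
break_glass appears in round 3, so it is derivable.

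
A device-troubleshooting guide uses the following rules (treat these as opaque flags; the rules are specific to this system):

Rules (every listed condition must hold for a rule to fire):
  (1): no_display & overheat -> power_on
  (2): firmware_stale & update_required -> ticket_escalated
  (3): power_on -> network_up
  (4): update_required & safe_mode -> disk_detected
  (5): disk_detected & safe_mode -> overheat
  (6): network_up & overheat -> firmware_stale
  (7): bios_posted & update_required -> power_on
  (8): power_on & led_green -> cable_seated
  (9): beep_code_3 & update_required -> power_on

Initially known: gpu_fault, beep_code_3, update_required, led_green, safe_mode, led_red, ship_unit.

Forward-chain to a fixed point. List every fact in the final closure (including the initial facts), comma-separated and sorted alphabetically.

Round 1: (4) [update_required & safe_mode -> disk_detected]; (9) [beep_code_3 & update_required -> power_on]. New: disk_detected, power_on.
Round 2: (3) [power_on -> network_up]; (5) [disk_detected & safe_mode -> overheat]; (8) [power_on & led_green -> cable_seated]. New: network_up, overheat, cable_seated.
Round 3: (6) [network_up & overheat -> firmware_stale]. New: firmware_stale.
Round 4: (2) [firmware_stale & update_required -> ticket_escalated]. New: ticket_escalated.

beep_code_3, cable_seated, disk_detected, firmware_stale, gpu_fault, led_green, led_red, network_up, overheat, power_on, safe_mode, ship_unit, ticket_escalated, update_required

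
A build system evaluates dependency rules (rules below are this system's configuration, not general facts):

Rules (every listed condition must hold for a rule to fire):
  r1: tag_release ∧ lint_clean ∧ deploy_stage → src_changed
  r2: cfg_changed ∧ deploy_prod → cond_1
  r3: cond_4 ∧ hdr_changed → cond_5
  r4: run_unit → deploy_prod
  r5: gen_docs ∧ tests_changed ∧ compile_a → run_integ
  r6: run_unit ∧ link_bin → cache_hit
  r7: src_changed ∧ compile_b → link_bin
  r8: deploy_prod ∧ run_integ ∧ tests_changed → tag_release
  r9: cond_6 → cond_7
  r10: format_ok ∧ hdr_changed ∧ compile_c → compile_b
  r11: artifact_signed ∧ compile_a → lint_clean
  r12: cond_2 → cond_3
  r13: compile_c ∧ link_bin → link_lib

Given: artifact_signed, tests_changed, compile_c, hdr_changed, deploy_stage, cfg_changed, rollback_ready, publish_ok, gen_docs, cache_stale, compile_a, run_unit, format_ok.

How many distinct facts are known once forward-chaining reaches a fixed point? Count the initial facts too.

Round 1 fires r4, r5, r10, r11, giving deploy_prod, run_integ, compile_b, lint_clean.
Round 2 fires r2, r8, giving cond_1, tag_release.
Round 3 fires r1, giving src_changed.
Round 4 fires r7, giving link_bin.
Round 5 fires r6, r13, giving cache_hit, link_lib.
Closure: {artifact_signed, cache_hit, cache_stale, cfg_changed, compile_a, compile_b, compile_c, cond_1, deploy_prod, deploy_stage, format_ok, gen_docs, hdr_changed, link_bin, link_lib, lint_clean, publish_ok, rollback_ready, run_integ, run_unit, src_changed, tag_release, tests_changed} — 23 facts.

23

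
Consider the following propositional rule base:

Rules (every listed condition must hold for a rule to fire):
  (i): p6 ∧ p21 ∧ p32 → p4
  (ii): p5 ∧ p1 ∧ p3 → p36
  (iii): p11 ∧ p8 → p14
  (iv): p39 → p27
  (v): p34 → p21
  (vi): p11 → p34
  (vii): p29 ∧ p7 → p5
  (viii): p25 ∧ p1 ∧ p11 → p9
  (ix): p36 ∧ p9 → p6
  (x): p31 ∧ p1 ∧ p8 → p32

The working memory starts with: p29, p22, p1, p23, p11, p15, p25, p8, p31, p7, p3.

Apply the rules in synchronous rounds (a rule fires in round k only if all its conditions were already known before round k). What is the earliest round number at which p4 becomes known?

Round 1: (iii) [p11 ∧ p8 → p14]; (vi) [p11 → p34]; (vii) [p29 ∧ p7 → p5]; (viii) [p25 ∧ p1 ∧ p11 → p9]; (x) [p31 ∧ p1 ∧ p8 → p32]. Adds p14, p34, p5, p9, p32.
Round 2: (ii) [p5 ∧ p1 ∧ p3 → p36]; (v) [p34 → p21]. Adds p36, p21.
Round 3: (ix) [p36 ∧ p9 → p6]. Adds p6.
Round 4: (i) [p6 ∧ p21 ∧ p32 → p4]. Adds p4.
p4 first appears in round 4.

4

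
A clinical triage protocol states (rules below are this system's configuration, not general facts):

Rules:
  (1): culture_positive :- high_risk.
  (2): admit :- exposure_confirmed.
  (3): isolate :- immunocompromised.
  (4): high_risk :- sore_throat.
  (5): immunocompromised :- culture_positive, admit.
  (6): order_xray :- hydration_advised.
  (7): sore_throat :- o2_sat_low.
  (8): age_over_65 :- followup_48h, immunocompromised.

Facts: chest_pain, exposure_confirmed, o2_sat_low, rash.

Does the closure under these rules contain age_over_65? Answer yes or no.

no

Round 1 — (2), (7), derive admit, sore_throat.
Round 2 — (4), derive high_risk.
Round 3 — (1), derive culture_positive.
Round 4 — (5), derive immunocompromised.
Round 5 — (3), derive isolate.
Fixed point reached. age_over_65 is concluded only by (8); (8) needs followup_48h (never derived).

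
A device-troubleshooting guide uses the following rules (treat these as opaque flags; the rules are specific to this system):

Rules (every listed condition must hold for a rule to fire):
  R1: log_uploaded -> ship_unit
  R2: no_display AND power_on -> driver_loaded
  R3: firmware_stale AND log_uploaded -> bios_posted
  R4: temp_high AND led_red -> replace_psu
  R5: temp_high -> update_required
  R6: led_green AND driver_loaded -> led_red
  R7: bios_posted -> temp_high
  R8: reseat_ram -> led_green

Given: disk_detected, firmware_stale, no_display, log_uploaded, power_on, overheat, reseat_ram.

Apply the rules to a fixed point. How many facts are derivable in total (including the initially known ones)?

15

Round 1 — R1, R2, R3, R8, derive ship_unit, driver_loaded, bios_posted, led_green.
Round 2 — R6, R7, derive led_red, temp_high.
Round 3 — R4, R5, derive replace_psu, update_required.
Closure: {bios_posted, disk_detected, driver_loaded, firmware_stale, led_green, led_red, log_uploaded, no_display, overheat, power_on, replace_psu, reseat_ram, ship_unit, temp_high, update_required} — 15 facts.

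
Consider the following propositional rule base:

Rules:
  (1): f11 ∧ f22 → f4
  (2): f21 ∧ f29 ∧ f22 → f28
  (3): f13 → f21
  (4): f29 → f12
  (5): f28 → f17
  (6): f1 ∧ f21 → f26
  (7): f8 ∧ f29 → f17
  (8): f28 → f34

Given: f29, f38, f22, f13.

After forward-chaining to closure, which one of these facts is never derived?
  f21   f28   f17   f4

Round 1 fires (3), (4), giving f21, f12.
Round 2 fires (2), giving f28.
Round 3 fires (5), (8), giving f17, f34.
Derived: f28 (round 2), f21 (round 1), f17 (round 3). f4 never appears in any round.

f4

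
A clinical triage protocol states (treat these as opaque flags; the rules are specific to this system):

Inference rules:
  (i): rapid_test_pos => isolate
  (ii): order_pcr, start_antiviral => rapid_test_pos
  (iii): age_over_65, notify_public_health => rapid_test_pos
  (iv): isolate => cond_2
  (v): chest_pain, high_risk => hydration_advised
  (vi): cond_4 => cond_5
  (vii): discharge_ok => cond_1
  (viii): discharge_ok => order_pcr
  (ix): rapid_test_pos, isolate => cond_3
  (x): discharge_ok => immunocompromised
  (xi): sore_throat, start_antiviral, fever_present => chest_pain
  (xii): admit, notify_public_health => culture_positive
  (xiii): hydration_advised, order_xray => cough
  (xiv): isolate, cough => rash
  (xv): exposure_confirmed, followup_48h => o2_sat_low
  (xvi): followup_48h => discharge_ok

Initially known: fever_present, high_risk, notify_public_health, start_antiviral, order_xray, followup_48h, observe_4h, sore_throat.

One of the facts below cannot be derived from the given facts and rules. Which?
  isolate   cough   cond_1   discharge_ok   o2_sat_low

o2_sat_low

Round 1 fires (xi), (xvi), giving chest_pain, discharge_ok.
Round 2 fires (v), (vii), (viii), (x), giving hydration_advised, cond_1, order_pcr, immunocompromised.
Round 3 fires (ii), (xiii), giving rapid_test_pos, cough.
Round 4 fires (i), giving isolate.
Round 5 fires (iv), (ix), (xiv), giving cond_2, cond_3, rash.
Derived: discharge_ok (round 1), cough (round 3), isolate (round 4), cond_1 (round 2). o2_sat_low never appears in any round.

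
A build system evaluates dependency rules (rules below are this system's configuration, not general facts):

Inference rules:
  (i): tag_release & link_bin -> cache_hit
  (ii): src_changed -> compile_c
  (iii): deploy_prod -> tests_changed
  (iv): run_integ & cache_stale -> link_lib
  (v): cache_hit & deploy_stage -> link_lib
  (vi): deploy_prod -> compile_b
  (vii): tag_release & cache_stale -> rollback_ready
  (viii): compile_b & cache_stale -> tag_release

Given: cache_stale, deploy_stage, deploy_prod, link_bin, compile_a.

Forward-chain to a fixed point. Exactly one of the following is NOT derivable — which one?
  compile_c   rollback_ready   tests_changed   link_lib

compile_c

Round 1: (iii) [deploy_prod -> tests_changed]; (vi) [deploy_prod -> compile_b]. Adds tests_changed, compile_b.
Round 2: (viii) [compile_b & cache_stale -> tag_release]. Adds tag_release.
Round 3: (i) [tag_release & link_bin -> cache_hit]; (vii) [tag_release & cache_stale -> rollback_ready]. Adds cache_hit, rollback_ready.
Round 4: (v) [cache_hit & deploy_stage -> link_lib]. Adds link_lib.
Derived: tests_changed (round 1), link_lib (round 4), rollback_ready (round 3). compile_c never appears in any round.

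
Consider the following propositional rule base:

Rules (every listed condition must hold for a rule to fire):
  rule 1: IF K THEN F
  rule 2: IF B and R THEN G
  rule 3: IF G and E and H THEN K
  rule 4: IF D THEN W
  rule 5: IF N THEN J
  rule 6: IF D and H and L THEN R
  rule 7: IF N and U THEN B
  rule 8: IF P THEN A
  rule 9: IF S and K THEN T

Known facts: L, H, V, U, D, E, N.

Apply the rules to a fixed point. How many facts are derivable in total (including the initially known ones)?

14

Round 1 — rule 4, rule 5, rule 6, rule 7, derive W, J, R, B.
Round 2 — rule 2, derive G.
Round 3 — rule 3, derive K.
Round 4 — rule 1, derive F.
Closure: {B, D, E, F, G, H, J, K, L, N, R, U, V, W} — 14 facts.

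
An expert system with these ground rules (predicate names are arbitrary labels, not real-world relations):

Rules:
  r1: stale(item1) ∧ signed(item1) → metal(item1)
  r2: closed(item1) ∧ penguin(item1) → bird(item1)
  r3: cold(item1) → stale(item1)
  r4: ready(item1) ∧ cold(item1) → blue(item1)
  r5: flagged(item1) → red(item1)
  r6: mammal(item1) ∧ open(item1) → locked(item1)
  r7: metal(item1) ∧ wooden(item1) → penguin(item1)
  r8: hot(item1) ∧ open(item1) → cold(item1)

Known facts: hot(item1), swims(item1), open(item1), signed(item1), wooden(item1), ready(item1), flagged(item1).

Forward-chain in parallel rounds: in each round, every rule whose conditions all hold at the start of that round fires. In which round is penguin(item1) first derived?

4

Round 1: r5 [flagged(item1) → red(item1)]; r8 [hot(item1) ∧ open(item1) → cold(item1)]. New: red(item1), cold(item1).
Round 2: r3 [cold(item1) → stale(item1)]; r4 [ready(item1) ∧ cold(item1) → blue(item1)]. New: stale(item1), blue(item1).
Round 3: r1 [stale(item1) ∧ signed(item1) → metal(item1)]. New: metal(item1).
Round 4: r7 [metal(item1) ∧ wooden(item1) → penguin(item1)]. New: penguin(item1).
penguin(item1) first appears in round 4.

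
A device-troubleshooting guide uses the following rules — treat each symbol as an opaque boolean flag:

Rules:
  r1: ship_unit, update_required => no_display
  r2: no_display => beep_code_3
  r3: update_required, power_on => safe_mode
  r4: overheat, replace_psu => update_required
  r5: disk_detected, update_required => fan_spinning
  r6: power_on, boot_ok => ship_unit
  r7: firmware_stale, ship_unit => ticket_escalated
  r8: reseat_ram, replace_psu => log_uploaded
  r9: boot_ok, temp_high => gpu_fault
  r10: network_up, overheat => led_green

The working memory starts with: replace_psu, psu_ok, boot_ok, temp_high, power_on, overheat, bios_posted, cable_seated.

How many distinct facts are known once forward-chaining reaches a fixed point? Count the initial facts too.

Round 1 fires r4, r6, r9, giving update_required, ship_unit, gpu_fault.
Round 2 fires r1, r3, giving no_display, safe_mode.
Round 3 fires r2, giving beep_code_3.
Closure: {beep_code_3, bios_posted, boot_ok, cable_seated, gpu_fault, no_display, overheat, power_on, psu_ok, replace_psu, safe_mode, ship_unit, temp_high, update_required} — 14 facts.

14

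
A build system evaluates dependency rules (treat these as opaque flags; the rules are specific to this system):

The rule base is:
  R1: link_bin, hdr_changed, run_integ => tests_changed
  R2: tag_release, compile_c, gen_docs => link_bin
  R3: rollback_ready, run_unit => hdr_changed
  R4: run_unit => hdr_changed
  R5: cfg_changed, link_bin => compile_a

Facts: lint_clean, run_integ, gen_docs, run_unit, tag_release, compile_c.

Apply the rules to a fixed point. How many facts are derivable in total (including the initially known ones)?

9

Round 1 — R2, R4, derive link_bin, hdr_changed.
Round 2 — R1, derive tests_changed.
Closure: {compile_c, gen_docs, hdr_changed, link_bin, lint_clean, run_integ, run_unit, tag_release, tests_changed} — 9 facts.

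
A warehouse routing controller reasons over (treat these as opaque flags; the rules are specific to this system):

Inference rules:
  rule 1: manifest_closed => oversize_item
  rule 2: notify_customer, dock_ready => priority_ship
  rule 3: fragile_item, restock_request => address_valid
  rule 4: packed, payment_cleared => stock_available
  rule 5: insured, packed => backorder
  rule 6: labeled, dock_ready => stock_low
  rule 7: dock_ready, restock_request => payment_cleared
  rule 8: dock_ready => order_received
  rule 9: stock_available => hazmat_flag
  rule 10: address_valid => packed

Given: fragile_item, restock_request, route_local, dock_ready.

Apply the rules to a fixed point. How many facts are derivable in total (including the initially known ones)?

10

[1] rule 3 [fragile_item, restock_request => address_valid]; rule 7 [dock_ready, restock_request => payment_cleared]; rule 8 [dock_ready => order_received]. ⇒ new: address_valid, payment_cleared, order_received.
[2] rule 10 [address_valid => packed]. ⇒ new: packed.
[3] rule 4 [packed, payment_cleared => stock_available]. ⇒ new: stock_available.
[4] rule 9 [stock_available => hazmat_flag]. ⇒ new: hazmat_flag.
Closure: {address_valid, dock_ready, fragile_item, hazmat_flag, order_received, packed, payment_cleared, restock_request, route_local, stock_available} — 10 facts.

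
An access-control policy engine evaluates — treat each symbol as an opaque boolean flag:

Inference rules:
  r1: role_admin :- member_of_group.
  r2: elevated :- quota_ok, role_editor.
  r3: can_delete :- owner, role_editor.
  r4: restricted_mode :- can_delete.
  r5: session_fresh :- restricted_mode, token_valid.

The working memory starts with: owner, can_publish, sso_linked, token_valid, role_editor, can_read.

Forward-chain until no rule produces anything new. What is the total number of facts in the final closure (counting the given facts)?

9

Round 1: r3 [can_delete :- owner, role_editor.]. New: can_delete.
Round 2: r4 [restricted_mode :- can_delete.]. New: restricted_mode.
Round 3: r5 [session_fresh :- restricted_mode, token_valid.]. New: session_fresh.
Closure: {can_delete, can_publish, can_read, owner, restricted_mode, role_editor, session_fresh, sso_linked, token_valid} — 9 facts.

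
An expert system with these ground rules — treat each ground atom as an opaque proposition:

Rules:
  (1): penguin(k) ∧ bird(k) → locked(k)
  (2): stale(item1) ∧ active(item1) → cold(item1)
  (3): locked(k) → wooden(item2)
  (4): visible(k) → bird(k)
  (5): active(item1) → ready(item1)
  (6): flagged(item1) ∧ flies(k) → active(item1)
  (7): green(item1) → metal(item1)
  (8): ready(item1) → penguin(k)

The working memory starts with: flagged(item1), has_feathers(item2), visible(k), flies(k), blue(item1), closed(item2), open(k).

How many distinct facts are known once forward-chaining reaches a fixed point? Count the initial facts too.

Round 1: (4) [visible(k) → bird(k)]; (6) [flagged(item1) ∧ flies(k) → active(item1)]. Adds bird(k), active(item1).
Round 2: (5) [active(item1) → ready(item1)]. Adds ready(item1).
Round 3: (8) [ready(item1) → penguin(k)]. Adds penguin(k).
Round 4: (1) [penguin(k) ∧ bird(k) → locked(k)]. Adds locked(k).
Round 5: (3) [locked(k) → wooden(item2)]. Adds wooden(item2).
Closure: {active(item1), bird(k), blue(item1), closed(item2), flagged(item1), flies(k), has_feathers(item2), locked(k), open(k), penguin(k), ready(item1), visible(k), wooden(item2)} — 13 facts.

13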